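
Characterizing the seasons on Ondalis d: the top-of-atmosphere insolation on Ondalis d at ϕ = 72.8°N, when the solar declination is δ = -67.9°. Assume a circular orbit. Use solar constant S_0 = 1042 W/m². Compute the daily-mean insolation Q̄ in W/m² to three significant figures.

Q̄ ≈ 0.00 W/m²

cos h₀ = −tan(+72.8°) tan(-67.900°) = 7.9557 ≥ 1 ⇒ polar night, h₀ = 0 and Q̄ = 0.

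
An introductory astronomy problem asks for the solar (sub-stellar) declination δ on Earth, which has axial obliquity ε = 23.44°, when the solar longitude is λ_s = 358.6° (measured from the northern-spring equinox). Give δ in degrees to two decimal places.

sin δ = sin ε · sin λ_s = sin 23.44° × sin 358.6° = -0.009719.
δ = arcsin(-0.009719) = -0.56°.

δ = -0.56°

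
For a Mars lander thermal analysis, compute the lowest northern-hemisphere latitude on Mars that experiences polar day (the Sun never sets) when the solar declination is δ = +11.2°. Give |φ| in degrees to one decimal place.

Polar day requires cos H₀ = −tan φ tan δ ≤ −1, i.e. tan φ tan δ ≥ 1.
The boundary is |tan φ| · |tan δ| = 1, so |φ| = 90° − |δ| = 90° − 11.2° = 78.8° in the northern hemisphere.

|φ| = 78.8°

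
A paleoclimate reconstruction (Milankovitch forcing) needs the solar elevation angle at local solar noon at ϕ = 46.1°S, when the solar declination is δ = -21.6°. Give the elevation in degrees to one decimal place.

65.5°

At local noon the hour angle is zero, so the zenith angle equals |ϕ − δ| = |-46.1° − (-21.600°)| = 24.500°.
Elevation = 90° − 24.500° = 65.5°.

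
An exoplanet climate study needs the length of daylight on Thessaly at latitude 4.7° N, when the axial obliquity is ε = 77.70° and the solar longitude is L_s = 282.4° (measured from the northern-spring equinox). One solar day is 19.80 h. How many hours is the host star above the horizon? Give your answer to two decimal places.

Solar declination: sin δ = sin ε · sin L_s = sin 77.70° × sin 282.4° = -0.95425, so δ = -72.602°.
cos h₀ = −tan ϕ · tan δ = −tan(+4.7°) × tan(-72.602°) = 0.2624, so h₀ = 1.3053 rad = 74.79°.
Daylight = 2h₀/(2π) × 19.80 h = (1.3053/π) × 19.80 = 8.23 h.

8.23 h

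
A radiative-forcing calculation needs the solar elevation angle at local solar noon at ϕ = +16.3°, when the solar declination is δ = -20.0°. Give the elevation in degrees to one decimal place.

53.7°

At local noon the hour angle is zero, so the zenith angle equals |ϕ − δ| = |+16.3° − (-20.000°)| = 36.300°.
Elevation = 90° − 36.300° = 53.7°.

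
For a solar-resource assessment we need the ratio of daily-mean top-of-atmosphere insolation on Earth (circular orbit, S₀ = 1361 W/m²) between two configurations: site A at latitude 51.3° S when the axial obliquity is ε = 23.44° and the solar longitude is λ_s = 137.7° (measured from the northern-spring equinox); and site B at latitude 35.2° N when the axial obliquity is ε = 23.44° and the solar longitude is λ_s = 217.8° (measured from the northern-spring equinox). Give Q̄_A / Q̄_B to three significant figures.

Q̄_A / Q̄_B ≈ 0.532

— Configuration A (φ=-51.3°):
Solar declination: sin δ = sin ε · sin λ_s = sin 23.44° × sin 137.7° = 0.26772, so δ = +15.528°.
cos H₀ = −tan(-51.3°) tan(+15.528°) = 0.3468, H₀ = 1.2166 rad.
Bracket: H₀ sin φ sin δ + cos φ cos δ sin H₀ = 1.2166×-0.78043×0.26772 + 0.62524×0.96350×0.93793 = -0.254192 + 0.565027 = 0.310835.
Q̄ = (S₀/π) × [bracket] = (1361/π) × 0.310835 = 134.66 W/m².
— Configuration B (φ=+35.2°):
Solar declination: sin δ = sin ε · sin λ_s = sin 23.44° × sin 217.8° = -0.24381, so δ = -14.111°.
cos H₀ = −tan(+35.2°) tan(-14.111°) = 0.1773, H₀ = 1.3925 rad.
Bracket: H₀ sin φ sin δ + cos φ cos δ sin H₀ = 1.3925×0.57643×-0.24381 + 0.81714×0.96982×0.98415 = -0.195701 + 0.779918 = 0.584217.
Q̄ = (S₀/π) × [bracket] = (1361/π) × 0.584217 = 253.09 W/m².
Ratio Q̄_A / Q̄_B = 134.66 / 253.09 = 0.5321.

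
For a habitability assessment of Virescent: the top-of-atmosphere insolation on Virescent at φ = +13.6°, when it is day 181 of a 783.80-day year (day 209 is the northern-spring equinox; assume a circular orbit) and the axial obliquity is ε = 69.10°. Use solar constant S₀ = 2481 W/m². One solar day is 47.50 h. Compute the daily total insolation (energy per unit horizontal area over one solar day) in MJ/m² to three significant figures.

118 MJ/m²

Solar longitude: λ_s = 360° × (181 − 209)/783.80 = -12.860°, i.e. -12.860° + 360° = 347.140°.
sin δ = sin 69.10° × sin 347.140° = -0.20793, so δ = -12.001°.
cos H₀ = −tan(+13.6°) tan(-12.001°) = 0.0514, H₀ = 1.5193 rad.
Bracket: H₀ sin φ sin δ + cos φ cos δ sin H₀ = 1.5193×0.23514×-0.20793 + 0.97196×0.97814×0.99868 = -0.074283 + 0.949458 = 0.875175.
Q̄ = (S₀/π) × [bracket] = (2481/π) × 0.875175 = 691.15 W/m².
Daily total = Q̄ × 47.50 h × 3600 s/h = 691.15 × 47.50 × 3600 / 10⁶ = 118.2 MJ/m².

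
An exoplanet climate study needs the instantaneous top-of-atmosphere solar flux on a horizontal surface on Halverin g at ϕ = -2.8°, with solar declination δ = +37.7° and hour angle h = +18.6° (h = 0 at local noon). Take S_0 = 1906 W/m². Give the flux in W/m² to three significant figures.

cos θ_z = sin ϕ sin δ + cos ϕ cos δ cos h = -0.029873 + 0.749001 = 0.719128.
Flux = S_0 · cos θ_z = 1906 × 0.719128 = 1371 W/m².

1.37e+03 W/m²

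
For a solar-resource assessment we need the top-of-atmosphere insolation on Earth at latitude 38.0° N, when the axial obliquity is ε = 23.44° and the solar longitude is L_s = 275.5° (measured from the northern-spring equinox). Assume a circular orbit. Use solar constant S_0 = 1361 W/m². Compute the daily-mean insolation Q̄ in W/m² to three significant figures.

Solar declination: sin δ = sin ε · sin L_s = sin 23.44° × sin 275.5° = -0.39596, so δ = -23.326°.
cos h₀ = −tan(+38.0°) tan(-23.326°) = 0.3369, h₀ = 1.2272 rad.
Bracket: h₀ sin ϕ sin δ + cos ϕ cos δ sin h₀ = 1.2272×0.61566×-0.39596 + 0.78801×0.91827×0.94154 = -0.299163 + 0.681304 = 0.382141.
Q̄ = (S_0/π) × [bracket] = (1361/π) × 0.382141 = 165.6 W/m².

Q̄ ≈ 166 W/m²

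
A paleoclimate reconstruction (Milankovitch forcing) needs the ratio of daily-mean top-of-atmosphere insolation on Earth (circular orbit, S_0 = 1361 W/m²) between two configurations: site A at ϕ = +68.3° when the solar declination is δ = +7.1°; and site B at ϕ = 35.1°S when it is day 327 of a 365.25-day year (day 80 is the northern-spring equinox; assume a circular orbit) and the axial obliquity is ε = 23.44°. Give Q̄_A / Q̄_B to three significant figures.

— Configuration A (ϕ=+68.3°):
cos h₀ = −tan(+68.3°) tan(+7.100°) = -0.3130, h₀ = 1.8891 rad.
Bracket: h₀ sin ϕ sin δ + cos ϕ cos δ sin h₀ = 1.8891×0.92913×0.12360 + 0.36975×0.99233×0.94975 = 0.216945 + 0.348477 = 0.565422.
Q̄ = (S_0/π) × [bracket] = (1361/π) × 0.565422 = 244.95 W/m².
— Configuration B (ϕ=-35.1°):
Solar longitude: L_s = 360° × (327 − 80)/365.25 = 243.450°.
sin δ = sin 23.44° × sin 243.450° = -0.35584, so δ = -20.845°.
cos h₀ = −tan(-35.1°) tan(-20.845°) = -0.2676, h₀ = 1.8417 rad.
Bracket: h₀ sin ϕ sin δ + cos ϕ cos δ sin h₀ = 1.8417×-0.57501×-0.35584 + 0.81815×0.93455×0.96353 = 0.376833 + 0.736717 = 1.113550.
Q̄ = (S_0/π) × [bracket] = (1361/π) × 1.113550 = 482.41 W/m².
Ratio Q̄_A / Q̄_B = 244.95 / 482.41 = 0.5078.

Q̄_A / Q̄_B ≈ 0.508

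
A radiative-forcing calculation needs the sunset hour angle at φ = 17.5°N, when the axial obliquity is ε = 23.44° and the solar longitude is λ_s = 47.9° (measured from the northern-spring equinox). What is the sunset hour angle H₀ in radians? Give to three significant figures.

H₀ = 1.67 rad

Solar declination: sin δ = sin ε · sin λ_s = sin 23.44° × sin 47.9° = 0.29515, so δ = +17.166°.
cos H₀ = −tan φ · tan δ = −tan(+17.5°) × tan(+17.166°) = -0.0974, so H₀ = 1.6684 rad = 95.59°.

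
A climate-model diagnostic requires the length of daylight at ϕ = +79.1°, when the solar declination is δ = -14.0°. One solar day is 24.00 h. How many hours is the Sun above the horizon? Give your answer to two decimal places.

cos h₀ = −tan ϕ · tan δ = 1.2947 ≥ 1, so the Sun never rises (polar night) and h₀ = 0.
Daylight = 2h₀/(2π) × 24.00 h = (0.0000/π) × 24.00 = 0.00 h.

0.00 h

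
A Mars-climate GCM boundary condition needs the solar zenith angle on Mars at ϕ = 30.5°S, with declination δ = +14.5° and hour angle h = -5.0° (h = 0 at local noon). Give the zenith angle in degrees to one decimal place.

cos θ_z = sin ϕ sin δ + cos ϕ cos δ cos h = -0.127077 + 0.831010 = 0.703933.
θ_z = arccos(0.703933) = 45.3°.

θ_z = 45.3°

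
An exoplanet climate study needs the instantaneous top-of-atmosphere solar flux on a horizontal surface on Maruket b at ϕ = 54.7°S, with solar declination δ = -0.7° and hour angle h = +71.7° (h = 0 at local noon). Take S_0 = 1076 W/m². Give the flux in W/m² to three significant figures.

cos θ_z = sin ϕ sin δ + cos ϕ cos δ cos h = 0.009971 + 0.181429 = 0.191400.
Flux = S_0 · cos θ_z = 1076 × 0.191400 = 205.9 W/m².

206 W/m²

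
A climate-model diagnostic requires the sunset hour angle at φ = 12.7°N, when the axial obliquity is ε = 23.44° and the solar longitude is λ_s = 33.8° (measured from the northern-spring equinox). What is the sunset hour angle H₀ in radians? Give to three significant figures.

Solar declination: sin δ = sin ε · sin λ_s = sin 23.44° × sin 33.8° = 0.22129, so δ = +12.785°.
cos H₀ = −tan φ · tan δ = −tan(+12.7°) × tan(+12.785°) = -0.0511, so H₀ = 1.6220 rad = 92.93°.

H₀ = 1.62 rad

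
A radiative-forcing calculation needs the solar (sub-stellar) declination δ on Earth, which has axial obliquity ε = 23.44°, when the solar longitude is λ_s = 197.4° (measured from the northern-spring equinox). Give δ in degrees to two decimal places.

δ = -6.83°

sin δ = sin ε · sin λ_s = sin 23.44° × sin 197.4° = -0.118955.
δ = arcsin(-0.118955) = -6.83°.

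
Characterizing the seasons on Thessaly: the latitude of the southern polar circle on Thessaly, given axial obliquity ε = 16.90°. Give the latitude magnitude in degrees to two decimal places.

73.10°

The polar circle is the lowest latitude that experiences at least one full rotation of continuous darkness at the northern-summer solstice; it lies at |ϕ| = 90° − ε = 90° − 16.90° = 73.10°.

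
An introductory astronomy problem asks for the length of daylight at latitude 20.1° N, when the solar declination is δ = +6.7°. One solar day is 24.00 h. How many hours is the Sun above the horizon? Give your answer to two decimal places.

cos h₀ = −tan ϕ · tan δ = −tan(+20.1°) × tan(+6.700°) = -0.0430, so h₀ = 1.6138 rad = 92.46°.
Daylight = 2h₀/(2π) × 24.00 h = (1.6138/π) × 24.00 = 12.33 h.

12.33 h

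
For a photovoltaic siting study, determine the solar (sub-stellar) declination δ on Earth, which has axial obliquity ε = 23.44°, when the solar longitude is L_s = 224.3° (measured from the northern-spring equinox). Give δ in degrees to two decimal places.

δ = -16.13°

sin δ = sin ε · sin L_s = sin 23.44° × sin 224.3° = -0.277822.
δ = arcsin(-0.277822) = -16.13°.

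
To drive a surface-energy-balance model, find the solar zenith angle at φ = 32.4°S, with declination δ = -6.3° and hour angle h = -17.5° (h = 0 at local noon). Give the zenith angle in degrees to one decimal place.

cos θ_z = sin φ sin δ + cos φ cos δ cos h = 0.058799 + 0.800387 = 0.859186.
θ_z = arccos(0.859186) = 30.8°.

θ_z = 30.8°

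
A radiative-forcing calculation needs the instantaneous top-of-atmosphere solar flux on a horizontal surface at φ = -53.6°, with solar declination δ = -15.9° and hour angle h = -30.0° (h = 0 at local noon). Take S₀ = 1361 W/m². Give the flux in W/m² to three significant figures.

973 W/m²

cos θ_z = sin φ sin δ + cos φ cos δ cos h = 0.220508 + 0.494254 = 0.714762.
Flux = S₀ · cos θ_z = 1361 × 0.714762 = 972.8 W/m².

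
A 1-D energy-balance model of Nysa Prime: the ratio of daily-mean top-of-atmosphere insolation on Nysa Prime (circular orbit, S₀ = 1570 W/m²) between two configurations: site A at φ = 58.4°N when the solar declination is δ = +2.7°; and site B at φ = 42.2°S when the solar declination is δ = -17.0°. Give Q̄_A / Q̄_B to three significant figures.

Q̄_A / Q̄_B ≈ 0.563

— Configuration A (φ=+58.4°):
cos H₀ = −tan(+58.4°) tan(+2.700°) = -0.0767, H₀ = 1.6475 rad.
Bracket: H₀ sin φ sin δ + cos φ cos δ sin H₀ = 1.6475×0.85173×0.04711 + 0.52399×0.99889×0.99706 = 0.066106 + 0.521870 = 0.587976.
Q̄ = (S₀/π) × [bracket] = (1570/π) × 0.587976 = 293.84 W/m².
— Configuration B (φ=-42.2°):
cos H₀ = −tan(-42.2°) tan(-17.000°) = -0.2772, H₀ = 1.8517 rad.
Bracket: H₀ sin φ sin δ + cos φ cos δ sin H₀ = 1.8517×-0.67172×-0.29237 + 0.74080×0.95630×0.96081 = 0.363657 + 0.680664 = 1.044321.
Q̄ = (S₀/π) × [bracket] = (1570/π) × 1.044321 = 521.90 W/m².
Ratio Q̄_A / Q̄_B = 293.84 / 521.90 = 0.5630.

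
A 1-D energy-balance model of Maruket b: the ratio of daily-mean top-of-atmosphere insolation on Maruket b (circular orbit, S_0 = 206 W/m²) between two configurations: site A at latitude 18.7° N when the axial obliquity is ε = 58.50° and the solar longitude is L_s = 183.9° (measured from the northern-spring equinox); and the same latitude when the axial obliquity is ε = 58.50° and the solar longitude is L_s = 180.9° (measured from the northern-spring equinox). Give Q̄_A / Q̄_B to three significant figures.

Q̄_A / Q̄_B ≈ 0.975

— Configuration A (ϕ=+18.7°):
Solar declination: sin δ = sin ε · sin L_s = sin 58.50° × sin 183.9° = -0.05799, so δ = -3.325°.
cos h₀ = −tan(+18.7°) tan(-3.325°) = 0.0197, h₀ = 1.5511 rad.
Bracket: h₀ sin ϕ sin δ + cos ϕ cos δ sin h₀ = 1.5511×0.32061×-0.05799 + 0.94721×0.99832×0.99981 = -0.028838 + 0.945439 = 0.916601.
Q̄ = (S_0/π) × [bracket] = (206/π) × 0.916601 = 60.103 W/m².
— Configuration B (ϕ=+18.7°):
Solar declination: sin δ = sin ε · sin L_s = sin 58.50° × sin 180.9° = -0.01339, so δ = -0.767°.
cos h₀ = −tan(+18.7°) tan(-0.767°) = 0.0045, h₀ = 1.5663 rad.
Bracket: h₀ sin ϕ sin δ + cos ϕ cos δ sin h₀ = 1.5663×0.32061×-0.01339 + 0.94721×0.99991×0.99999 = -0.006724 + 0.947115 = 0.940391.
Q̄ = (S_0/π) × [bracket] = (206/π) × 0.940391 = 61.663 W/m².
Ratio Q̄_A / Q̄_B = 60.103 / 61.663 = 0.9747.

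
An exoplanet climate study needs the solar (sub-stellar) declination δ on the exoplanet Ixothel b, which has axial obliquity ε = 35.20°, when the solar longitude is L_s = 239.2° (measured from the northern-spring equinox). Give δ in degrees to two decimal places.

sin δ = sin ε · sin L_s = sin 35.20° × sin 239.2° = -0.495132.
δ = arcsin(-0.495132) = -29.68°.

δ = -29.68°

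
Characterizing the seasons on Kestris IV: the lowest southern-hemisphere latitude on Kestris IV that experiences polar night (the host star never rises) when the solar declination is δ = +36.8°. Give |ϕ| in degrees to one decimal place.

Polar night requires cos h₀ = −tan ϕ tan δ ≥ 1, i.e. tan ϕ tan δ ≤ −1.
The boundary is |tan ϕ| · |tan δ| = 1, so |ϕ| = 90° − |δ| = 90° − 36.8° = 53.2° in the southern hemisphere.

|ϕ| = 53.2°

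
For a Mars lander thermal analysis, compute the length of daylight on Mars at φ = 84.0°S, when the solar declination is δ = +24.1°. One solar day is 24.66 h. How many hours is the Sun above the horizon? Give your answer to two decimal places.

cos H₀ = −tan φ · tan δ = 4.2560 ≥ 1, so the Sun never rises (polar night) and H₀ = 0.
Daylight = 2H₀/(2π) × 24.66 h = (0.0000/π) × 24.66 = 0.00 h.

0.00 h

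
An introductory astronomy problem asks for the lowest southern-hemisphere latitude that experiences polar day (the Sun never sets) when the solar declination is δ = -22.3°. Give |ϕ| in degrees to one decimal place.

Polar day requires cos h₀ = −tan ϕ tan δ ≤ −1, i.e. tan ϕ tan δ ≥ 1.
The boundary is |tan ϕ| · |tan δ| = 1, so |ϕ| = 90° − |δ| = 90° − 22.3° = 67.7° in the southern hemisphere.

|ϕ| = 67.7°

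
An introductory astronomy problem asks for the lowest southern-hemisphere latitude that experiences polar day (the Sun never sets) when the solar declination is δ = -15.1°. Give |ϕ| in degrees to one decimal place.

|ϕ| = 74.9°

Polar day requires cos h₀ = −tan ϕ tan δ ≤ −1, i.e. tan ϕ tan δ ≥ 1.
The boundary is |tan ϕ| · |tan δ| = 1, so |ϕ| = 90° − |δ| = 90° − 15.1° = 74.9° in the southern hemisphere.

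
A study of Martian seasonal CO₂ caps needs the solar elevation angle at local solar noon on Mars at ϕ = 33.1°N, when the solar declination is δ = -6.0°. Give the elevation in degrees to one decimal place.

At local noon the hour angle is zero, so the zenith angle equals |ϕ − δ| = |+33.1° − (-6.000°)| = 39.100°.
Elevation = 90° − 39.100° = 50.9°.

50.9°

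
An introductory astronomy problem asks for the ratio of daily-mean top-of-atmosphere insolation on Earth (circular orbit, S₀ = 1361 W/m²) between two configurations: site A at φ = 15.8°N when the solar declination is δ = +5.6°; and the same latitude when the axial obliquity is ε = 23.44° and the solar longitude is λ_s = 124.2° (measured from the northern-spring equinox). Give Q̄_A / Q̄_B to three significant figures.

— Configuration A (φ=+15.8°):
cos H₀ = −tan(+15.8°) tan(+5.600°) = -0.0277, H₀ = 1.5985 rad.
Bracket: H₀ sin φ sin δ + cos φ cos δ sin H₀ = 1.5985×0.27228×0.09758 + 0.96222×0.99523×0.99962 = 0.042471 + 0.957266 = 0.999737.
Q̄ = (S₀/π) × [bracket] = (1361/π) × 0.999737 = 433.11 W/m².
— Configuration B (φ=+15.8°):
Solar declination: sin δ = sin ε · sin λ_s = sin 23.44° × sin 124.2° = 0.32900, so δ = +19.208°.
cos H₀ = −tan(+15.8°) tan(+19.208°) = -0.0986, H₀ = 1.6695 rad.
Bracket: H₀ sin φ sin δ + cos φ cos δ sin H₀ = 1.6695×0.27228×0.32900 + 0.96222×0.94433×0.99513 = 0.149554 + 0.904228 = 1.053782.
Q̄ = (S₀/π) × [bracket] = (1361/π) × 1.053782 = 456.52 W/m².
Ratio Q̄_A / Q̄_B = 433.11 / 456.52 = 0.9487.

Q̄_A / Q̄_B ≈ 0.949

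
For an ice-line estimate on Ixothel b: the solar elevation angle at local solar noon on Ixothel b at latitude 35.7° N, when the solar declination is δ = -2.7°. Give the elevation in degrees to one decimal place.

At local noon the hour angle is zero, so the zenith angle equals |φ − δ| = |+35.7° − (-2.700°)| = 38.400°.
Elevation = 90° − 38.400° = 51.6°.

51.6°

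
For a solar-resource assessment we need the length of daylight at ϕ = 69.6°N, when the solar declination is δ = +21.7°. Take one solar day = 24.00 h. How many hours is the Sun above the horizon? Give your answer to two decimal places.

Sunrise equation: cos h₀ = −tan ϕ · tan δ = -1.0701 ≤ −1, so the Sun never sets (polar day) and h₀ = π.
Daylight = 2h₀/(2π) × 24.00 h = (3.1416/π) × 24.00 = 24.00 h.

24.00 h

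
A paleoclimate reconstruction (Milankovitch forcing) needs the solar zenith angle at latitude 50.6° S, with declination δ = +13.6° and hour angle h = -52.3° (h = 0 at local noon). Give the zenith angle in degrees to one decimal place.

θ_z = 78.7°

cos θ_z = sin ϕ sin δ + cos ϕ cos δ cos h = -0.181702 + 0.377271 = 0.195569.
θ_z = arccos(0.195569) = 78.7°.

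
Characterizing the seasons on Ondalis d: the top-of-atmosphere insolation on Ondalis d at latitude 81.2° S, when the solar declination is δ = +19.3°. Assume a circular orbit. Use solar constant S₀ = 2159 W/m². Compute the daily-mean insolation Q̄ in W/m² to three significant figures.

cos H₀ = −tan(-81.2°) tan(+19.300°) = 2.2621 ≥ 1 ⇒ polar night, H₀ = 0 and Q̄ = 0.

Q̄ ≈ 0.00 W/m²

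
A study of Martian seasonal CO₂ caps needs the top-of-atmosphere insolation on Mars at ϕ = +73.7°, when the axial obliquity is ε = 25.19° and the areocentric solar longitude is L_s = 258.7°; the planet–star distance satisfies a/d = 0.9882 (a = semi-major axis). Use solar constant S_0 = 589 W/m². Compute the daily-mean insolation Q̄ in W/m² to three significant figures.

Q̄ ≈ 0.00 W/m²

sin δ = sin 25.19° × sin 258.7° = -0.41737, so δ = -24.669°.
cos h₀ = −tan(+73.7°) tan(-24.669°) = 1.5706 ≥ 1 ⇒ polar night, h₀ = 0 and Q̄ = 0.
Inverse-square distance factor (a/d)² = 0.9882² = 0.976539.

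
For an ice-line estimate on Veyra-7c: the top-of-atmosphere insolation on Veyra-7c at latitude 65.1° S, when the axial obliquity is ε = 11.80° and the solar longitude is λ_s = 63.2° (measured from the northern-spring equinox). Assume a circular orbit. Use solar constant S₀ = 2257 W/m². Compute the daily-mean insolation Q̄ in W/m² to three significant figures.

Solar declination: sin δ = sin ε · sin λ_s = sin 11.80° × sin 63.2° = 0.18253, so δ = +10.517°.
cos H₀ = −tan(-65.1°) tan(+10.517°) = 0.3999, H₀ = 1.1593 rad.
Bracket: H₀ sin φ sin δ + cos φ cos δ sin H₀ = 1.1593×-0.90704×0.18253 + 0.42104×0.98320×0.91654 = -0.191936 + 0.379417 = 0.187481.
Q̄ = (S₀/π) × [bracket] = (2257/π) × 0.187481 = 134.7 W/m².

Q̄ ≈ 135 W/m²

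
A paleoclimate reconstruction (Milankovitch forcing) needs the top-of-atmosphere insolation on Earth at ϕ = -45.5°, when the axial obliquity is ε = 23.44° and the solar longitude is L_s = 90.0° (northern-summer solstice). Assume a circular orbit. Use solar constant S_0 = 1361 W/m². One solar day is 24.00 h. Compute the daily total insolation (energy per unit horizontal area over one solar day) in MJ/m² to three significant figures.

Solar declination: sin δ = sin ε · sin L_s = sin 23.44° × sin 90.0° = 0.39779, so δ = +23.440°.
cos h₀ = −tan(-45.5°) tan(+23.440°) = 0.4412, h₀ = 1.1139 rad.
Bracket: h₀ sin ϕ sin δ + cos ϕ cos δ sin h₀ = 1.1139×-0.71325×0.39779 + 0.70091×0.91748×0.89741 = -0.316040 + 0.577098 = 0.261058.
Q̄ = (S_0/π) × [bracket] = (1361/π) × 0.261058 = 113.10 W/m².
Daily total = Q̄ × 24.00 h × 3600 s/h = 113.10 × 24.00 × 3600 / 10⁶ = 9.772 MJ/m².

9.77 MJ/m²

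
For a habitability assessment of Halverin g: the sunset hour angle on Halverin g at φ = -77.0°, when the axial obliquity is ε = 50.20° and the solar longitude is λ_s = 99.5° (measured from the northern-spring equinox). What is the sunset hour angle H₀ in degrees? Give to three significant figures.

Solar declination: sin δ = sin ε · sin λ_s = sin 50.20° × sin 99.5° = 0.75775, so δ = +49.266°.
cos H₀ = −tan φ · tan δ = 5.0298 ≥ 1, so the host star never rises (polar night) and H₀ = 0.

H₀ = 0.00°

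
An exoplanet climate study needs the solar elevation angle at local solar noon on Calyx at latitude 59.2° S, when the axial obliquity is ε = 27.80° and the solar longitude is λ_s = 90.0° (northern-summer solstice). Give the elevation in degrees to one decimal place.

3.0°

Solar declination: sin δ = sin ε · sin λ_s = sin 27.80° × sin 90.0° = 0.46639, so δ = +27.800°.
At local noon the hour angle is zero, so the zenith angle equals |φ − δ| = |-59.2° − (+27.800°)| = 87.000°.
Elevation = 90° − 87.000° = 3.0°.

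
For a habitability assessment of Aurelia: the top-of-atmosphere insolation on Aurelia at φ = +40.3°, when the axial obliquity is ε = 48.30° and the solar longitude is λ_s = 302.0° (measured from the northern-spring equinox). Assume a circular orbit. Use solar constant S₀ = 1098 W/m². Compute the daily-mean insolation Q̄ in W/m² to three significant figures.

Q̄ ≈ 33.5 W/m²

Solar declination: sin δ = sin ε · sin λ_s = sin 48.30° × sin 302.0° = -0.63319, so δ = -39.286°.
cos H₀ = −tan(+40.3°) tan(-39.286°) = 0.6938, H₀ = 0.8041 rad.
Bracket: H₀ sin φ sin δ + cos φ cos δ sin H₀ = 0.8041×0.64679×-0.63319 + 0.76267×0.77400×0.72019 = -0.329312 + 0.425133 = 0.095821.
Q̄ = (S₀/π) × [bracket] = (1098/π) × 0.095821 = 33.49 W/m².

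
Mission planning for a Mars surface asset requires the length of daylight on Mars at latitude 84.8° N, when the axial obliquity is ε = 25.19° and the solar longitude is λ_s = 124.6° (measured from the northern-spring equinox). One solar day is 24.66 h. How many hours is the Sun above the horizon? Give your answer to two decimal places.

Solar declination: sin δ = sin ε · sin λ_s = sin 25.19° × sin 124.6° = 0.35034, so δ = +20.508°.
Sunrise equation: cos H₀ = −tan φ · tan δ = -4.1101 ≤ −1, so the Sun never sets (polar day) and H₀ = π.
Daylight = 2H₀/(2π) × 24.66 h = (3.1416/π) × 24.66 = 24.66 h.

24.66 h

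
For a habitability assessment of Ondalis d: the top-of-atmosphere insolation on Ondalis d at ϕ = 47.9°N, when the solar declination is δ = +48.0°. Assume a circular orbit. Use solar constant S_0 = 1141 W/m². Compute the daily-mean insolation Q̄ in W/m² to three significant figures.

cos h₀ = −tan(+47.9°) tan(+48.000°) = -1.2291 ≤ −1 ⇒ polar day, h₀ = π.
Bracket: h₀ sin ϕ sin δ + cos ϕ cos δ sin h₀ = 3.1416×0.74198×0.74314 + 0.67043×0.66913×0.00000 = 1.732263 + 0.000000 = 1.732263.
Q̄ = (S_0/π) × [bracket] = (1141/π) × 1.732263 = 629.1 W/m².

Q̄ ≈ 629 W/m²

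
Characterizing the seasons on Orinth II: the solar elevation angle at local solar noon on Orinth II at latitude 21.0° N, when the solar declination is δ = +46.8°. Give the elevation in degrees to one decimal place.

64.2°

At local noon the hour angle is zero, so the zenith angle equals |φ − δ| = |+21.0° − (+46.800°)| = 25.800°.
Elevation = 90° − 25.800° = 64.2°.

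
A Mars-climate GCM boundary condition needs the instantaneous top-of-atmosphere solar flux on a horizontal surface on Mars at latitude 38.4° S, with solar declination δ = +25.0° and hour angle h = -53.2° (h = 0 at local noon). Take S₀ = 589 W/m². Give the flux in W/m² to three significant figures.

96.0 W/m²

cos θ_z = sin φ sin δ + cos φ cos δ cos h = -0.262508 + 0.425467 = 0.162959.
Flux = S₀ · cos θ_z = 589 × 0.162959 = 95.98 W/m².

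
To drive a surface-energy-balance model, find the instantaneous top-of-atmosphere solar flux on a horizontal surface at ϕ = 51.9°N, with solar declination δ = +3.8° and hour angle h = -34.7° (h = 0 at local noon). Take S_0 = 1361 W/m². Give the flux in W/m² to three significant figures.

cos θ_z = sin ϕ sin δ + cos ϕ cos δ cos h = 0.052153 + 0.506177 = 0.558330.
Flux = S_0 · cos θ_z = 1361 × 0.558330 = 759.9 W/m².

760 W/m²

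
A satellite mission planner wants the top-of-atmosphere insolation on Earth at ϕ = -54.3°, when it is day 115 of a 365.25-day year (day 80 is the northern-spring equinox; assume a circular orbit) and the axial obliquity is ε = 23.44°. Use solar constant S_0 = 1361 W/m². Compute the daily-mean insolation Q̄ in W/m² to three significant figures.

Q̄ ≈ 135 W/m²

Solar longitude: L_s = 360° × (115 − 80)/365.25 = 34.497°.
sin δ = sin 23.44° × sin 34.497° = 0.22529, so δ = +13.020°.
cos h₀ = −tan(-54.3°) tan(+13.020°) = 0.3218, h₀ = 1.2432 rad.
Bracket: h₀ sin ϕ sin δ + cos ϕ cos δ sin h₀ = 1.2432×-0.81208×0.22529 + 0.58354×0.97429×0.94681 = -0.227448 + 0.538297 = 0.310849.
Q̄ = (S_0/π) × [bracket] = (1361/π) × 0.310849 = 134.7 W/m².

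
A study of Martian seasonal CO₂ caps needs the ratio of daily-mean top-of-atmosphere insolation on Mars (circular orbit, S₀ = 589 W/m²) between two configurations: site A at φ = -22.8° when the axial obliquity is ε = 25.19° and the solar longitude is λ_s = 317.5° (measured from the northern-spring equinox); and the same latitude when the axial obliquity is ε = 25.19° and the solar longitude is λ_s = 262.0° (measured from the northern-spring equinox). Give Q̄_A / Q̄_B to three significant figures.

— Configuration A (φ=-22.8°):
Solar declination: sin δ = sin ε · sin λ_s = sin 25.19° × sin 317.5° = -0.28755, so δ = -16.711°.
cos H₀ = −tan(-22.8°) tan(-16.711°) = -0.1262, H₀ = 1.6973 rad.
Bracket: H₀ sin φ sin δ + cos φ cos δ sin H₀ = 1.6973×-0.38752×-0.28755 + 0.92186×0.95777×0.99200 = 0.189132 + 0.875866 = 1.064998.
Q̄ = (S₀/π) × [bracket] = (589/π) × 1.064998 = 199.67 W/m².
— Configuration B (φ=-22.8°):
Solar declination: sin δ = sin ε · sin λ_s = sin 25.19° × sin 262.0° = -0.42148, so δ = -24.928°.
cos H₀ = −tan(-22.8°) tan(-24.928°) = -0.1954, H₀ = 1.7674 rad.
Bracket: H₀ sin φ sin δ + cos φ cos δ sin H₀ = 1.7674×-0.38752×-0.42148 + 0.92186×0.90684×0.98073 = 0.288673 + 0.819870 = 1.108543.
Q̄ = (S₀/π) × [bracket] = (589/π) × 1.108543 = 207.83 W/m².
Ratio Q̄_A / Q̄_B = 199.67 / 207.83 = 0.9607.

Q̄_A / Q̄_B ≈ 0.961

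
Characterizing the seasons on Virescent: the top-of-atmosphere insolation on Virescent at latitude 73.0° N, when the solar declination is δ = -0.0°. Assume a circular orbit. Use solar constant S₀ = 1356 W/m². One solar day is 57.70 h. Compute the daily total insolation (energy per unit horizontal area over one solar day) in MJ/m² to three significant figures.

26.2 MJ/m²

cos H₀ = −tan(+73.0°) tan(-0.000°) = 0.0000, H₀ = 1.5708 rad.
Bracket: H₀ sin φ sin δ + cos φ cos δ sin H₀ = 1.5708×0.95630×-0.00000 + 0.29237×1.00000×1.00000 = -0.000000 + 0.292370 = 0.292370.
Q̄ = (S₀/π) × [bracket] = (1356/π) × 0.292370 = 126.20 W/m².
Daily total = Q̄ × 57.70 h × 3600 s/h = 126.20 × 57.70 × 3600 / 10⁶ = 26.21 MJ/m².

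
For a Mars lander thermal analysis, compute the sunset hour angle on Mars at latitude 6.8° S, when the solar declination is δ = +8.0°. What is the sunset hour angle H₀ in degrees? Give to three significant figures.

H₀ = 89.0°

cos H₀ = −tan φ · tan δ = −tan(-6.8°) × tan(+8.000°) = 0.0168, so H₀ = 1.5540 rad = 89.04°.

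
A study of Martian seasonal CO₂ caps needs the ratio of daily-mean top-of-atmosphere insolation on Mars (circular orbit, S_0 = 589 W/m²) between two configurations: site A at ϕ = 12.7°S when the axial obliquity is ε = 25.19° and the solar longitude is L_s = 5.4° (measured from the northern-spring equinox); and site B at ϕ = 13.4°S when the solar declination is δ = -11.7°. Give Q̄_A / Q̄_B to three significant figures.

— Configuration A (ϕ=-12.7°):
Solar declination: sin δ = sin ε · sin L_s = sin 25.19° × sin 5.4° = 0.04005, so δ = +2.296°.
cos h₀ = −tan(-12.7°) tan(+2.296°) = 0.0090, h₀ = 1.5618 rad.
Bracket: h₀ sin ϕ sin δ + cos ϕ cos δ sin h₀ = 1.5618×-0.21985×0.04005 + 0.97553×0.99920×0.99996 = -0.013752 + 0.974711 = 0.960959.
Q̄ = (S_0/π) × [bracket] = (589/π) × 0.960959 = 180.16 W/m².
— Configuration B (ϕ=-13.4°):
cos h₀ = −tan(-13.4°) tan(-11.700°) = -0.0493, h₀ = 1.6202 rad.
Bracket: h₀ sin ϕ sin δ + cos ϕ cos δ sin h₀ = 1.6202×-0.23175×-0.20279 + 0.97278×0.97922×0.99878 = 0.076144 + 0.951404 = 1.027548.
Q̄ = (S_0/π) × [bracket] = (589/π) × 1.027548 = 192.65 W/m².
Ratio Q̄_A / Q̄_B = 180.16 / 192.65 = 0.9352.

Q̄_A / Q̄_B ≈ 0.935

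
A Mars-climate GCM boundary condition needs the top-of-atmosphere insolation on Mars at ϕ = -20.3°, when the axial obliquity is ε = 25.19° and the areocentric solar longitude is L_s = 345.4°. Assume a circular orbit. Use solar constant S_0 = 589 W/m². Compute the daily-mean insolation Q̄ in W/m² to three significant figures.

sin δ = sin 25.19° × sin 345.4° = -0.10729, so δ = -6.159°.
cos h₀ = −tan(-20.3°) tan(-6.159°) = -0.0399, h₀ = 1.6107 rad.
Bracket: h₀ sin ϕ sin δ + cos ϕ cos δ sin h₀ = 1.6107×-0.34694×-0.10729 + 0.93789×0.99423×0.99920 = 0.059955 + 0.931732 = 0.991687.
Q̄ = (S_0/π) × [bracket] = (589/π) × 0.991687 = 185.9 W/m².

Q̄ ≈ 186 W/m²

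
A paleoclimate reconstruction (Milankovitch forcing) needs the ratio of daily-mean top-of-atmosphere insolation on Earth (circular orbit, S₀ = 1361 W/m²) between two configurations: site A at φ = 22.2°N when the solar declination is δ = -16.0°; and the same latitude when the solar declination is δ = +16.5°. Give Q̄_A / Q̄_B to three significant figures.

— Configuration A (φ=+22.2°):
cos H₀ = −tan(+22.2°) tan(-16.000°) = 0.1170, H₀ = 1.4535 rad.
Bracket: H₀ sin φ sin δ + cos φ cos δ sin H₀ = 1.4535×0.37784×-0.27564 + 0.92587×0.96126×0.99313 = -0.151379 + 0.883887 = 0.732508.
Q̄ = (S₀/π) × [bracket] = (1361/π) × 0.732508 = 317.34 W/m².
— Configuration B (φ=+22.2°):
cos H₀ = −tan(+22.2°) tan(+16.500°) = -0.1209, H₀ = 1.6920 rad.
Bracket: H₀ sin φ sin δ + cos φ cos δ sin H₀ = 1.6920×0.37784×0.28402 + 0.92587×0.95882×0.99267 = 0.181575 + 0.881236 = 1.062811.
Q̄ = (S₀/π) × [bracket] = (1361/π) × 1.062811 = 460.43 W/m².
Ratio Q̄_A / Q̄_B = 317.34 / 460.43 = 0.6892.

Q̄_A / Q̄_B ≈ 0.689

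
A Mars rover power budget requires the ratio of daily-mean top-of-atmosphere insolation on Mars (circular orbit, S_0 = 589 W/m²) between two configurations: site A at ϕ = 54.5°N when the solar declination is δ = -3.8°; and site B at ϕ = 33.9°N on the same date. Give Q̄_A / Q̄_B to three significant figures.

Q̄_A / Q̄_B ≈ 0.645

— Configuration A (ϕ=+54.5°):
cos h₀ = −tan(+54.5°) tan(-3.800°) = 0.0931, h₀ = 1.4775 rad.
Bracket: h₀ sin ϕ sin δ + cos ϕ cos δ sin h₀ = 1.4775×0.81412×-0.06627 + 0.58070×0.99780×0.99566 = -0.079714 + 0.576908 = 0.497194.
Q̄ = (S_0/π) × [bracket] = (589/π) × 0.497194 = 93.216 W/m².
— Configuration B (ϕ=+33.9°):
cos h₀ = −tan(+33.9°) tan(-3.800°) = 0.0446, h₀ = 1.5261 rad.
Bracket: h₀ sin ϕ sin δ + cos ϕ cos δ sin h₀ = 1.5261×0.55775×-0.06627 + 0.83001×0.99780×0.99900 = -0.056408 + 0.827356 = 0.770948.
Q̄ = (S_0/π) × [bracket] = (589/π) × 0.770948 = 144.54 W/m².
Ratio Q̄_A / Q̄_B = 93.216 / 144.54 = 0.6449.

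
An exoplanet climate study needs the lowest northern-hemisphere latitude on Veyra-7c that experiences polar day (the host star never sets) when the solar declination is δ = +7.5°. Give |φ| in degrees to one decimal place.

Polar day requires cos H₀ = −tan φ tan δ ≤ −1, i.e. tan φ tan δ ≥ 1.
The boundary is |tan φ| · |tan δ| = 1, so |φ| = 90° − |δ| = 90° − 7.5° = 82.5° in the northern hemisphere.

|φ| = 82.5°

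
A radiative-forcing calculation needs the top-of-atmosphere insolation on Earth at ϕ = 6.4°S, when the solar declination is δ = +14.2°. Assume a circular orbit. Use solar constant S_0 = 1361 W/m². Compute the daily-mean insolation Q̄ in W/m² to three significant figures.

cos h₀ = −tan(-6.4°) tan(+14.200°) = 0.0284, h₀ = 1.5424 rad.
Bracket: h₀ sin ϕ sin δ + cos ϕ cos δ sin h₀ = 1.5424×-0.11147×0.24531 + 0.99377×0.96945×0.99960 = -0.042176 + 0.963025 = 0.920849.
Q̄ = (S_0/π) × [bracket] = (1361/π) × 0.920849 = 398.9 W/m².

Q̄ ≈ 399 W/m²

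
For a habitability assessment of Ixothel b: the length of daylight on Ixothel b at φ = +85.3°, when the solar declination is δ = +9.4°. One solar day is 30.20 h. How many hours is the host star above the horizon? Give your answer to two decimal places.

Sunrise equation: cos H₀ = −tan φ · tan δ = -2.0136 ≤ −1, so the host star never sets (polar day) and H₀ = π.
Daylight = 2H₀/(2π) × 30.20 h = (3.1416/π) × 30.20 = 30.20 h.

30.20 h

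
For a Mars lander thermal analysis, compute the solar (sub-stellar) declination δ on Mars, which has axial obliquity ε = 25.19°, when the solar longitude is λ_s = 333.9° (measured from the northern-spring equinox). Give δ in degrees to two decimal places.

δ = -10.79°

sin δ = sin ε · sin λ_s = sin 25.19° × sin 333.9° = -0.187248.
δ = arcsin(-0.187248) = -10.79°.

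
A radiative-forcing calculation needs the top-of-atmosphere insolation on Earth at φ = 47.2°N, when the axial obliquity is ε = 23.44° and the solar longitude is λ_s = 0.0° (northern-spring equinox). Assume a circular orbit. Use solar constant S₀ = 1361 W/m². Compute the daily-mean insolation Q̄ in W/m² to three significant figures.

Q̄ ≈ 294 W/m²

Solar declination: sin δ = sin ε · sin λ_s = sin 23.44° × sin 0.0° = 0.00000, so δ = +0.000°.
cos H₀ = −tan(+47.2°) tan(+0.000°) = -0.0000, H₀ = 1.5708 rad.
Bracket: H₀ sin φ sin δ + cos φ cos δ sin H₀ = 1.5708×0.73373×0.00000 + 0.67944×1.00000×1.00000 = 0.000000 + 0.679440 = 0.679440.
Q̄ = (S₀/π) × [bracket] = (1361/π) × 0.679440 = 294.3 W/m².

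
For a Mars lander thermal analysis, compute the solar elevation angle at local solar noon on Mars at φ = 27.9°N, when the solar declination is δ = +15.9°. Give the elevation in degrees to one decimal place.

78.0°

At local noon the hour angle is zero, so the zenith angle equals |φ − δ| = |+27.9° − (+15.900°)| = 12.000°.
Elevation = 90° − 12.000° = 78.0°.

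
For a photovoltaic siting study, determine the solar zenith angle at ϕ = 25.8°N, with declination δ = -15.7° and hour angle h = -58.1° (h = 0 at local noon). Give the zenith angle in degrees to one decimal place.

θ_z = 70.1°

cos θ_z = sin ϕ sin δ + cos ϕ cos δ cos h = -0.117774 + 0.458013 = 0.340239.
θ_z = arccos(0.340239) = 70.1°.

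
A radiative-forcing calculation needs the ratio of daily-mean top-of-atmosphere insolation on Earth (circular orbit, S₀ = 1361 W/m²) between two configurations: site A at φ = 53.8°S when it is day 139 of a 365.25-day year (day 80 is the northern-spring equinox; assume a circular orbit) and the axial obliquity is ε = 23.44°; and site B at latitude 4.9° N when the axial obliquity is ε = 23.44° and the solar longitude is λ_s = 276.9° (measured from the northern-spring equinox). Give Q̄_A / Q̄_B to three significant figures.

Q̄_A / Q̄_B ≈ 0.227

— Configuration A (φ=-53.8°):
Solar longitude: λ_s = 360° × (139 − 80)/365.25 = 58.152°.
sin δ = sin 23.44° × sin 58.152° = 0.33790, so δ = +19.749°.
cos H₀ = −tan(-53.8°) tan(+19.749°) = 0.4905, H₀ = 1.0581 rad.
Bracket: H₀ sin φ sin δ + cos φ cos δ sin H₀ = 1.0581×-0.80696×0.33790 + 0.59061×0.94118×0.87142 = -0.288514 + 0.484397 = 0.195883.
Q̄ = (S₀/π) × [bracket] = (1361/π) × 0.195883 = 84.860 W/m².
— Configuration B (φ=+4.9°):
Solar declination: sin δ = sin ε · sin λ_s = sin 23.44° × sin 276.9° = -0.39491, so δ = -23.260°.
cos H₀ = −tan(+4.9°) tan(-23.260°) = 0.0369, H₀ = 1.5339 rad.
Bracket: H₀ sin φ sin δ + cos φ cos δ sin H₀ = 1.5339×0.08542×-0.39491 + 0.99635×0.91872×0.99932 = -0.051743 + 0.914744 = 0.863001.
Q̄ = (S₀/π) × [bracket] = (1361/π) × 0.863001 = 373.87 W/m².
Ratio Q̄_A / Q̄_B = 84.860 / 373.87 = 0.2270.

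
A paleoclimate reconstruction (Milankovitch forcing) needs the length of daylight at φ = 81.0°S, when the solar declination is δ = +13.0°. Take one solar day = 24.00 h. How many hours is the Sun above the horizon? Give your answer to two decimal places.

cos H₀ = −tan φ · tan δ = 1.4576 ≥ 1, so the Sun never rises (polar night) and H₀ = 0.
Daylight = 2H₀/(2π) × 24.00 h = (0.0000/π) × 24.00 = 0.00 h.

0.00 h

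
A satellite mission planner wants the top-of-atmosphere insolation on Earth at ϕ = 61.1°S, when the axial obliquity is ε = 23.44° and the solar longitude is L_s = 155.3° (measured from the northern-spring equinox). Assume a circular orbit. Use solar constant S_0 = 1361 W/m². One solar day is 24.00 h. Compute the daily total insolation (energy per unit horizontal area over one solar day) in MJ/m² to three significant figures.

Solar declination: sin δ = sin ε · sin L_s = sin 23.44° × sin 155.3° = 0.16622, so δ = +9.568°.
cos h₀ = −tan(-61.1°) tan(+9.568°) = 0.3054, h₀ = 1.2605 rad.
Bracket: h₀ sin ϕ sin δ + cos ϕ cos δ sin h₀ = 1.2605×-0.87546×0.16622 + 0.48328×0.98609×0.95224 = -0.183427 + 0.453797 = 0.270370.
Q̄ = (S_0/π) × [bracket] = (1361/π) × 0.270370 = 117.13 W/m².
Daily total = Q̄ × 24.00 h × 3600 s/h = 117.13 × 24.00 × 3600 / 10⁶ = 10.12 MJ/m².

10.1 MJ/m²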